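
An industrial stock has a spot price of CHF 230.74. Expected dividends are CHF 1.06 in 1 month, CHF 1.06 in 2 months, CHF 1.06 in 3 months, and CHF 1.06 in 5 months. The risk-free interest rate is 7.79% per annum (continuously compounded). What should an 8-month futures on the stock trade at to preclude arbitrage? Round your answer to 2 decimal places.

CHF 238.65

PV(dividends) I = 1.06·e^(−0.0779·1/12) + 1.06·e^(−0.0779·2/12) + 1.06·e^(−0.0779·3/12) + 1.06·e^(−0.0779·5/12)
I = 1.0531 + 1.0463 + 1.0396 + 1.0261 = 4.1651
F = (S − I)·e^(rT) = (230.74 − 4.1651) · e^(0.0779·8/12)
= 226.5749 · e^0.051933 = 226.5749 × 1.053305 = CHF 238.65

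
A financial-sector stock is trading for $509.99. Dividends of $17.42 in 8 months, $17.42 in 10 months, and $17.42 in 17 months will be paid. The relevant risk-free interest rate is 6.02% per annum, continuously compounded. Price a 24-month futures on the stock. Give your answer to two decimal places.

$519.64

PV(dividends) I = 17.42·e^(−0.0602·8/12) + 17.42·e^(−0.0602·10/12) + 17.42·e^(−0.0602·17/12)
I = 16.7347 + 16.5677 + 15.9960 = 49.2984
F = (S − I)·e^(rT) = (509.99 − 49.2984) · e^(0.0602·24/12)
= 460.6916 · e^0.120400 = 460.6916 × 1.127948 = $519.64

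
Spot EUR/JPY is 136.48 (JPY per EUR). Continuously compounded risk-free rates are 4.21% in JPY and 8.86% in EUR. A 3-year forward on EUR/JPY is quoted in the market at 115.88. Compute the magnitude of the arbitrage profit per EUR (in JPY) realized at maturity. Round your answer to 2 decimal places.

Fair forward: F* = S·e^(carry·T), with carry = (r_JPY − r_EUR) = 0.0421 − 0.0886 = -0.0465
F* = 136.48 · e^(-0.0465 × 3) = 136.48 · e^-0.139500 = 136.48 × 0.869793 = 118.7093
Market 115.88 < fair 118.7093: forward underpriced → reverse cash-and-carry (short spot, go long the forward).
At maturity, profit = |F_mkt − F*| = |115.88 − 118.7093| = 2.83 per EUR (in JPY)

2.83 per EUR (in JPY)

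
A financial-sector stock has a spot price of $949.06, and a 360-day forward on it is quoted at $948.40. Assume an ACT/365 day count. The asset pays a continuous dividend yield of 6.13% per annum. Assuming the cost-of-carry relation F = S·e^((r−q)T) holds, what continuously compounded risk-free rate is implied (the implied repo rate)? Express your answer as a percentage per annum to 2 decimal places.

From F = S·e^((r−q)T): (r − q) = ln(F/S)/T
ln(948.40/949.06) = ln(0.999305) = -0.000695
(r − q) = -0.000695 / (360/365) = -0.000705
r = ln(F/S)/T + q = -0.000705 + 0.0613 = 0.060595
r = 6.06%

6.06%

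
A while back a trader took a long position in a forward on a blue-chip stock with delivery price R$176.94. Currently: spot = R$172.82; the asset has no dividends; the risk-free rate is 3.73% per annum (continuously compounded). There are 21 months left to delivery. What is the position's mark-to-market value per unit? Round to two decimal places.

Current fair forward for the remaining 21 months: F = S·e^(r·T), r = 0.0373
F = 172.82 · e^(0.0373 × 21/12) = 172.82 × 1.067453 = 184.4772
Value of long forward = (F − K)·e^(−rT) = (184.4772 − 176.94) · e^(−0.0373·21/12)
= 7.5372 × 0.936810 = 7.06

R$7.06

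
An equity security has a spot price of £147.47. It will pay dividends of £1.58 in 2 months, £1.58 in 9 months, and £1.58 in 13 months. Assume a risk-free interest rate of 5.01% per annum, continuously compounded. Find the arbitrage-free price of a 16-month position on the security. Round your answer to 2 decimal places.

£152.76

PV(dividends) I = 1.58·e^(−0.0501·2/12) + 1.58·e^(−0.0501·9/12) + 1.58·e^(−0.0501·13/12)
I = 1.5669 + 1.5217 + 1.4965 = 4.5851
F = (S − I)·e^(rT) = (147.47 − 4.5851) · e^(0.0501·16/12)
= 142.8849 · e^0.066800 = 142.8849 × 1.069082 = £152.76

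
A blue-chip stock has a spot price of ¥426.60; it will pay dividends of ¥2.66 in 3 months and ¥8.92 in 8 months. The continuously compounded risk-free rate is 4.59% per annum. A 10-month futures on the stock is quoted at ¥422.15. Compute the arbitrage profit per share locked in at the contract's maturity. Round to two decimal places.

PV(dividends) I = 2.66·e^(−0.0459·3/12) + 8.92·e^(−0.0459·8/12) = 11.2808
Fair futures F* = (S − I)·e^(rT) = (426.60 − 11.2808)·e^0.038250 = 415.3192 × 1.038991 = 431.5129
Market ¥422.15 < fair 431.5129: forward underpriced → reverse cash-and-carry (short the stock, invest proceeds at r, pay the dividends, go long the forward).
Profit at T = |F_mkt − F*| = |422.15 − 431.5129| = ¥9.36 per share

¥9.36 per share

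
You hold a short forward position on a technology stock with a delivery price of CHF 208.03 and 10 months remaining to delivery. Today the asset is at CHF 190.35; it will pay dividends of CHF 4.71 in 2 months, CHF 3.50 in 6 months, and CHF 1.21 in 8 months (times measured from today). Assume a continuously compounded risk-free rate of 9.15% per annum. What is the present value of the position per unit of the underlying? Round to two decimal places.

CHF 11.53

PV(remaining dividends) I = 4.71·e^(−0.0915·2/12) + 3.50·e^(−0.0915·6/12) + 1.21·e^(−0.0915·8/12) = 9.1206
Current forward F = (S − I)·e^(rT) = (190.35 − 9.1206)·e^(0.0915·10/12) = 181.2294 × 1.079232 = 195.5886
Value (long) = (F − K)·e^(−rT) = (195.5886 − 208.03) × 0.926585 = -11.5280
Short position value = −(long value) = CHF 11.53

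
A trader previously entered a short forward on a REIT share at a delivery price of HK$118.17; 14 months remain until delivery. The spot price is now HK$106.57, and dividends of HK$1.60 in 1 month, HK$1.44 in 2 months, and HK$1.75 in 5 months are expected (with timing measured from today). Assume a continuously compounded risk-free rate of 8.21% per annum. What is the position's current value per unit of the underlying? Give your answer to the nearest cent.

HK$5.51

PV(remaining dividends) I = 1.60·e^(−0.0821·1/12) + 1.44·e^(−0.0821·2/12) + 1.75·e^(−0.0821·5/12) = 4.7007
Current forward F = (S − I)·e^(rT) = (106.57 − 4.7007)·e^(0.0821·14/12) = 101.8693 × 1.100521 = 112.1093
Value (long) = (F − K)·e^(−rT) = (112.1093 − 118.17) × 0.908661 = -5.5071
Short position value = −(long value) = HK$5.51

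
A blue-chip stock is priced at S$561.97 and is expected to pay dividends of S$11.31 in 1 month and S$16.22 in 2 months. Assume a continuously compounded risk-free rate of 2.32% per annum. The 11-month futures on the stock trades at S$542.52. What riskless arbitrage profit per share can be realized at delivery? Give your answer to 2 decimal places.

PV(dividends) I = 11.31·e^(−0.0232·1/12) + 16.22·e^(−0.0232·2/12) = 27.4456
Fair futures F* = (S − I)·e^(rT) = (561.97 − 27.4456)·e^0.021267 = 534.5244 × 1.021495 = 546.0140
Market S$542.52 < fair 546.0140: forward underpriced → reverse cash-and-carry (short the stock, invest proceeds at r, pay the dividends, go long the forward).
Profit at T = |F_mkt − F*| = |542.52 − 546.0140| = S$3.49 per share

S$3.49 per share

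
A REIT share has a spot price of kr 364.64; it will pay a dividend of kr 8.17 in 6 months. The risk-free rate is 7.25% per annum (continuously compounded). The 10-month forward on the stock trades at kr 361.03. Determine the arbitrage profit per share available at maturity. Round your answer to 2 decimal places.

PV(dividends) I = 8.17·e^(−0.0725·6/12) = 7.8791
Fair forward F* = (S − I)·e^(rT) = (364.64 − 7.8791)·e^0.060417 = 356.7609 × 1.062279 = 378.9796
Market kr 361.03 < fair 378.9796: forward underpriced → reverse cash-and-carry (short the stock, invest proceeds at r, pay the dividends, go long the forward).
Profit at T = |F_mkt − F*| = |361.03 − 378.9796| = kr 17.95 per share

kr 17.95 per share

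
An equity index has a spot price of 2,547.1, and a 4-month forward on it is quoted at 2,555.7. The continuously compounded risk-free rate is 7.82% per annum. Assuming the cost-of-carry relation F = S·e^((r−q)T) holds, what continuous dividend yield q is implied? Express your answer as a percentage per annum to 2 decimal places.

From F = S·e^((r−q)T): (r − q) = ln(F/S)/T
ln(2555.7/2547.1) = ln(1.003376) = 0.003370
(r − q) = 0.003370 / (4/12) = 0.010110
q = r − ln(F/S)/T = 0.0782 − 0.010110 = 0.068090
q = 6.81%

6.81%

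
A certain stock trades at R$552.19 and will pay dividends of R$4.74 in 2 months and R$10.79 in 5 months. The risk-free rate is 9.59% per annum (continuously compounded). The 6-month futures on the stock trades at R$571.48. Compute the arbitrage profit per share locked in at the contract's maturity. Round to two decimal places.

PV(dividends) I = 4.74·e^(−0.0959·2/12) + 10.79·e^(−0.0959·5/12) = 15.0322
Fair futures F* = (S − I)·e^(rT) = (552.19 − 15.0322)·e^0.047950 = 537.1578 × 1.049118 = 563.5419
Market R$571.48 > fair 563.5419: forward overpriced → cash-and-carry (borrow at r, buy the stock and collect the dividends, short the forward).
Profit at T = |F_mkt − F*| = |571.48 − 563.5419| = R$7.94 per share

R$7.94 per share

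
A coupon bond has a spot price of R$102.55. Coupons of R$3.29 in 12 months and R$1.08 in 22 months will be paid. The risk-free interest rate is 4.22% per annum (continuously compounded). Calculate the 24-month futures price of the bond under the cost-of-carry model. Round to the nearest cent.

R$107.06

PV(coupons) I = 3.29·e^(−0.0422·12/12) + 1.08·e^(−0.0422·22/12)
I = 3.1541 + 0.9996 = 4.1537
F = (S − I)·e^(rT) = (102.55 − 4.1537) · e^(0.0422·24/12)
= 98.3963 · e^0.084400 = 98.3963 × 1.088064 = R$107.06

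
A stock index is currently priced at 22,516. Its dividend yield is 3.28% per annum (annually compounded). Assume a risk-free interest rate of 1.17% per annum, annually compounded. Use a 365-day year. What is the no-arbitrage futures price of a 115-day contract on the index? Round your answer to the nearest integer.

22,370

F = S · (1+r)^T / (1+q)^T
= 22516 × 1.003672 / 1.010220 = 22516 × 0.993518
F = 22,370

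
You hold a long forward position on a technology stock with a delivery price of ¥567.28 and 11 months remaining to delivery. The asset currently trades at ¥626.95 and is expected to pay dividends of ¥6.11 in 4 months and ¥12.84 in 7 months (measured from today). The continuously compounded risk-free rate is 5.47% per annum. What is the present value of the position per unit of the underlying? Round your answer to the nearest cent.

¥68.98

PV(remaining dividends) I = 6.11·e^(−0.0547·4/12) + 12.84·e^(−0.0547·7/12) = 18.4364
Current forward F = (S − I)·e^(rT) = (626.95 − 18.4364)·e^(0.0547·11/12) = 608.5136 × 1.051420 = 639.8034
Value (long) = (F − K)·e^(−rT) = (639.8034 − 567.28) × 0.951095 = 68.9766
Value = ¥68.98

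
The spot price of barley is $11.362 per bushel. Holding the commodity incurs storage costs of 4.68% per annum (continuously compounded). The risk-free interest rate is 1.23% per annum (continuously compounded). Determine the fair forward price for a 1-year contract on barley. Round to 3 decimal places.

$12.054 per bushel

Net carry = r + u − y = 0.0123 + 0.0468 − 0.0000 = 0.0591
F = S·e^((r+u−y)T) = 11.362 · e^(0.0591 × 1) = 11.362 · e^0.059100
= 11.362 × 1.060881 = $12.054 per bushel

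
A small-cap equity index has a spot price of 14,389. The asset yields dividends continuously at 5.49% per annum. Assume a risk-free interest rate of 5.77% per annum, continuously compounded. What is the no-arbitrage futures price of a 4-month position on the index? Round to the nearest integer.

14,402

F = S·e^((r − q)T) = 14389 · e^((0.0577 − 0.0549) × 4/12)
= 14389 · e^0.000933 = 14389 × 1.000933
F = 14,402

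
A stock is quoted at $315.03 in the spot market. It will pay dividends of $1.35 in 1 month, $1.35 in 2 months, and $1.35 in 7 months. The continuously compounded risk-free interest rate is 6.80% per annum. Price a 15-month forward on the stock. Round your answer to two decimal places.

PV(dividends) I = 1.35·e^(−0.0680·1/12) + 1.35·e^(−0.0680·2/12) + 1.35·e^(−0.0680·7/12)
I = 1.3424 + 1.3348 + 1.2975 = 3.9747
F = (S − I)·e^(rT) = (315.03 − 3.9747) · e^(0.0680·15/12)
= 311.0553 · e^0.085000 = 311.0553 × 1.088717 = $338.65

$338.65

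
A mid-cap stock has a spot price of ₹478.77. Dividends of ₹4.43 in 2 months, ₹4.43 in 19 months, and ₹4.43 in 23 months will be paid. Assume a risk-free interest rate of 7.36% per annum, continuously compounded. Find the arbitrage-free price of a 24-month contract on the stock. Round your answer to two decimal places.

₹540.60

PV(dividends) I = 4.43·e^(−0.0736·2/12) + 4.43·e^(−0.0736·19/12) + 4.43·e^(−0.0736·23/12)
I = 4.3760 + 3.9427 + 3.8472 = 12.1659
F = (S − I)·e^(rT) = (478.77 − 12.1659) · e^(0.0736·24/12)
= 466.6041 · e^0.147200 = 466.6041 × 1.158586 = ₹540.60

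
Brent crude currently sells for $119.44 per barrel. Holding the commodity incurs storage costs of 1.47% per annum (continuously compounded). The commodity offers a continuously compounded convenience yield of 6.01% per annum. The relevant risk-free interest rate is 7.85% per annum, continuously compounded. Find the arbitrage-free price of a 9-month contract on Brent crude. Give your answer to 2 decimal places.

Net carry = r + u − y = 0.0785 + 0.0147 − 0.0601 = 0.0331
F = S·e^((r+u−y)T) = 119.44 · e^(0.0331 × 9/12) = 119.44 · e^0.024825
= 119.44 × 1.025136 = $122.44 per barrel

$122.44 per barrel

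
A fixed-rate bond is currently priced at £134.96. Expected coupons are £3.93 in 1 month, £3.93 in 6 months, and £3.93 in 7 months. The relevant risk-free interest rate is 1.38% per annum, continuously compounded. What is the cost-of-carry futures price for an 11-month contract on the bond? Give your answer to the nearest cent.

£124.80

PV(coupons) I = 3.93·e^(−0.0138·1/12) + 3.93·e^(−0.0138·6/12) + 3.93·e^(−0.0138·7/12)
I = 3.9255 + 3.9030 + 3.8985 = 11.7270
F = (S − I)·e^(rT) = (134.96 − 11.7270) · e^(0.0138·11/12)
= 123.2330 · e^0.012650 = 123.2330 × 1.012730 = £124.80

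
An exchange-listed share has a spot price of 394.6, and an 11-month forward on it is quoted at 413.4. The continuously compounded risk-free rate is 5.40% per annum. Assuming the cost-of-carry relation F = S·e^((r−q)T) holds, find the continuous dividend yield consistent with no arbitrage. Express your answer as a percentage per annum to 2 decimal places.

0.32%

From F = S·e^((r−q)T): (r − q) = ln(F/S)/T
ln(413.4/394.6) = ln(1.047643) = 0.046543
(r − q) = 0.046543 / (11/12) = 0.050774
q = r − ln(F/S)/T = 0.0540 − 0.050774 = 0.003226
q = 0.32%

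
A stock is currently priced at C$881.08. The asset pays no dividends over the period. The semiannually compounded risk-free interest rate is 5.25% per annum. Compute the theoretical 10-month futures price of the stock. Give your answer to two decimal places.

C$919.96

F = S · (1+r/2)^(2T)
= 881.08 × 1.044132
F = C$919.96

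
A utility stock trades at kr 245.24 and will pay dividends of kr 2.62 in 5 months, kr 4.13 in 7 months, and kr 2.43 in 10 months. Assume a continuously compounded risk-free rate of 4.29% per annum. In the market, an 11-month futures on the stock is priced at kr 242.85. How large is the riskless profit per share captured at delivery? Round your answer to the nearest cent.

PV(dividends) I = 2.62·e^(−0.0429·5/12) + 4.13·e^(−0.0429·7/12) + 2.43·e^(−0.0429·10/12) = 8.9462
Fair futures F* = (S − I)·e^(rT) = (245.24 − 8.9462)·e^0.039325 = 236.2938 × 1.040108 = 245.7711
Market kr 242.85 < fair 245.7711: forward underpriced → reverse cash-and-carry (short the stock, invest proceeds at r, pay the dividends, go long the forward).
Profit at T = |F_mkt − F*| = |242.85 − 245.7711| = kr 2.92 per share

kr 2.92 per share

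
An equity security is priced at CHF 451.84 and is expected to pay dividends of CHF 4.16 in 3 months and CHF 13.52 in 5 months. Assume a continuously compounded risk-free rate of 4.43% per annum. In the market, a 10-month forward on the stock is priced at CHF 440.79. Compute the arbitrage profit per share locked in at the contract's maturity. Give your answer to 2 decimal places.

CHF 10.00 per share

PV(dividends) I = 4.16·e^(−0.0443·3/12) + 13.52·e^(−0.0443·5/12) = 17.3869
Fair forward F* = (S − I)·e^(rT) = (451.84 − 17.3869)·e^0.036917 = 434.4531 × 1.037607 = 450.7916
Market CHF 440.79 < fair 450.7916: forward underpriced → reverse cash-and-carry (short the stock, invest proceeds at r, pay the dividends, go long the forward).
Profit at T = |F_mkt − F*| = |440.79 − 450.7916| = CHF 10.00 per share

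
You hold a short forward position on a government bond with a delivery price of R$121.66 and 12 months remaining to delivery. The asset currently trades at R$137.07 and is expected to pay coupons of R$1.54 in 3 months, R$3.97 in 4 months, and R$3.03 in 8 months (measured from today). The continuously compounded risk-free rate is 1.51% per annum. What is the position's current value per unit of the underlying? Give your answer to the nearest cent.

-R$8.75

PV(remaining coupons) I = 1.54·e^(−0.0151·3/12) + 3.97·e^(−0.0151·4/12) + 3.03·e^(−0.0151·8/12) = 8.4839
Current forward F = (S − I)·e^(rT) = (137.07 − 8.4839)·e^(0.0151·12/12) = 128.5861 × 1.015215 = 130.5425
Value (long) = (F − K)·e^(−rT) = (130.5425 − 121.66) × 0.985013 = 8.7494
Short position value = −(long value) = -R$8.75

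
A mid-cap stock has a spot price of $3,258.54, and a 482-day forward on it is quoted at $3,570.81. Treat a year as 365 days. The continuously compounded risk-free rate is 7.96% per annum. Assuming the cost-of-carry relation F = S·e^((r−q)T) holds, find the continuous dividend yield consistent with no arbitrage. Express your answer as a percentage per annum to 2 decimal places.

From F = S·e^((r−q)T): (r − q) = ln(F/S)/T
ln(3570.81/3258.54) = ln(1.095831) = 0.091513
(r − q) = 0.091513 / (482/365) = 0.069299
q = r − ln(F/S)/T = 0.0796 − 0.069299 = 0.010301
q = 1.03%

1.03%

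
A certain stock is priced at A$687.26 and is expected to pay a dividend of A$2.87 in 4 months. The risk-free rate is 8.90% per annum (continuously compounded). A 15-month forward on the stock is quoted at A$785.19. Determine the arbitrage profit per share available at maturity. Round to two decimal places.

A$20.17 per share

PV(dividends) I = 2.87·e^(−0.0890·4/12) = 2.7861
Fair forward F* = (S − I)·e^(rT) = (687.26 − 2.7861)·e^0.111250 = 684.4739 × 1.117674 = 765.0187
Market A$785.19 > fair 765.0187: forward overpriced → cash-and-carry (borrow at r, buy the stock and collect the dividends, short the forward).
Profit at T = |F_mkt − F*| = |785.19 − 765.0187| = A$20.17 per share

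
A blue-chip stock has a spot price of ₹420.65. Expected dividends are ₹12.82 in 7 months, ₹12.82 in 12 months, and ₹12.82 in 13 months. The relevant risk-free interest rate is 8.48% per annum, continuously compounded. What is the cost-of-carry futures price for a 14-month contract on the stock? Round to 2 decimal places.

₹425.01

PV(dividends) I = 12.82·e^(−0.0848·7/12) + 12.82·e^(−0.0848·12/12) + 12.82·e^(−0.0848·13/12)
I = 12.2013 + 11.7777 + 11.6947 = 35.6737
F = (S − I)·e^(rT) = (420.65 − 35.6737) · e^(0.0848·14/12)
= 384.9763 · e^0.098933 = 384.9763 × 1.103992 = ₹425.01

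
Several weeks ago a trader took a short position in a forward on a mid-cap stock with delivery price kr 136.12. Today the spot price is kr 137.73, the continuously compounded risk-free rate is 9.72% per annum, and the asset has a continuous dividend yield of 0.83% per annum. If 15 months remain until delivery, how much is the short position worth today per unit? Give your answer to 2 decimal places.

Current fair forward for the remaining 15 months: F = S·e^((r − q)·T), (r − q) = 0.0972 − 0.0083 = 0.0889
F = 137.73 · e^(0.0889 × 15/12) = 137.73 × 1.117535 = 153.9181
Value of long forward = (F − K)·e^(−rT) = (153.9181 − 136.12) · e^(−0.0972·15/12)
= 17.7981 × 0.885591 = 15.76
Short position value = −(long value) = -kr 15.76

-kr 15.76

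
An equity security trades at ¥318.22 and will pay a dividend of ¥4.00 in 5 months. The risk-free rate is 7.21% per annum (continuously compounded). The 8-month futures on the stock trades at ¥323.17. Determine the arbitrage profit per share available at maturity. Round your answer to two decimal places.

¥6.65 per share

PV(dividends) I = 4.00·e^(−0.0721·5/12) = 3.8816
Fair futures F* = (S − I)·e^(rT) = (318.22 − 3.8816)·e^0.048067 = 314.3384 × 1.049241 = 329.8167
Market ¥323.17 < fair 329.8167: forward underpriced → reverse cash-and-carry (short the stock, invest proceeds at r, pay the dividends, go long the forward).
Profit at T = |F_mkt − F*| = |323.17 − 329.8167| = ¥6.65 per share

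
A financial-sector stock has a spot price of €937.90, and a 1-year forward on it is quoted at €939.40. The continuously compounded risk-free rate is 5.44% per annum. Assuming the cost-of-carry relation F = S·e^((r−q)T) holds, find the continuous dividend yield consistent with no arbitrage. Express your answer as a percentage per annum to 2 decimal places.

5.28%

From F = S·e^((r−q)T): (r − q) = ln(F/S)/T
ln(939.40/937.90) = ln(1.001599) = 0.001598
(r − q) = 0.001598 / (1) = 0.001598
q = r − ln(F/S)/T = 0.0544 − 0.001598 = 0.052802
q = 5.28%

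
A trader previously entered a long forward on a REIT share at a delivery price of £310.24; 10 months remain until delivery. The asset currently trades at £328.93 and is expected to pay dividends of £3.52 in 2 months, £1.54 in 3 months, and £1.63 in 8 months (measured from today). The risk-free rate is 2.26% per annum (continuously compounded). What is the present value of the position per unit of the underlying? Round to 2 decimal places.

£17.83

PV(remaining dividends) I = 3.52·e^(−0.0226·2/12) + 1.54·e^(−0.0226·3/12) + 1.63·e^(−0.0226·8/12) = 6.6437
Current forward F = (S − I)·e^(rT) = (328.93 − 6.6437)·e^(0.0226·10/12) = 322.2863 × 1.019012 = 328.4136
Value (long) = (F − K)·e^(−rT) = (328.4136 − 310.24) × 0.981343 = 17.8345
Value = £17.83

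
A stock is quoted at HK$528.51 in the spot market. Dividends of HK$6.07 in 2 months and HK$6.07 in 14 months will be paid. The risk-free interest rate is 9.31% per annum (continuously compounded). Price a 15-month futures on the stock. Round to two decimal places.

PV(dividends) I = 6.07·e^(−0.0931·2/12) + 6.07·e^(−0.0931·14/12)
I = 5.9765 + 5.4452 = 11.4217
F = (S − I)·e^(rT) = (528.51 − 11.4217) · e^(0.0931·15/12)
= 517.0883 · e^0.116375 = 517.0883 × 1.123417 = HK$580.91

HK$580.91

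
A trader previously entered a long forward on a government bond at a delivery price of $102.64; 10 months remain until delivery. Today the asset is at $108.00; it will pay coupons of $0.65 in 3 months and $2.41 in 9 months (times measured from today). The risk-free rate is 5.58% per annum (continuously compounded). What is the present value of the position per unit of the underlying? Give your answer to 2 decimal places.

PV(remaining coupons) I = 0.65·e^(−0.0558·3/12) + 2.41·e^(−0.0558·9/12) = 2.9522
Current forward F = (S − I)·e^(rT) = (108.00 − 2.9522)·e^(0.0558·10/12) = 105.0478 × 1.047598 = 110.0479
Value (long) = (F − K)·e^(−rT) = (110.0479 − 102.64) × 0.954565 = 7.0713
Value = $7.07

$7.07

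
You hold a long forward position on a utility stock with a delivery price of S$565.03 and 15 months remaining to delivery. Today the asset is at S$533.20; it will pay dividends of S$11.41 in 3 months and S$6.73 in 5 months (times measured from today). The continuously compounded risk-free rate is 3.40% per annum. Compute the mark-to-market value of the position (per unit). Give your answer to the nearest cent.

PV(remaining dividends) I = 11.41·e^(−0.0340·3/12) + 6.73·e^(−0.0340·5/12) = 17.9488
Current forward F = (S − I)·e^(rT) = (533.20 − 17.9488)·e^(0.0340·15/12) = 515.2512 × 1.043416 = 537.6213
Value (long) = (F − K)·e^(−rT) = (537.6213 − 565.03) × 0.958390 = -26.2682
Value = -S$26.27

-S$26.27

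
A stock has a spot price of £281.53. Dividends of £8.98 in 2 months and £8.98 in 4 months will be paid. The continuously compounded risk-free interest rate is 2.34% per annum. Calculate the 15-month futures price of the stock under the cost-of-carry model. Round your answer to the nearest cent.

PV(dividends) I = 8.98·e^(−0.0234·2/12) + 8.98·e^(−0.0234·4/12)
I = 8.9450 + 8.9102 = 17.8552
F = (S − I)·e^(rT) = (281.53 − 17.8552) · e^(0.0234·15/12)
= 263.6748 · e^0.029250 = 263.6748 × 1.029682 = £271.50

£271.50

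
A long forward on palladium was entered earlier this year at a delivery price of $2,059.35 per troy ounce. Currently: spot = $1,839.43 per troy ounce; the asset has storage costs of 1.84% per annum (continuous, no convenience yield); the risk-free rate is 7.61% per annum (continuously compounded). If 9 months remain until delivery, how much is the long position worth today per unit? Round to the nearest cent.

Current fair forward for the remaining 9 months: F = S·e^((r + u)·T), (r + u) = 0.0761 + 0.0184 = 0.0945
F = 1839.43 · e^(0.0945 × 9/12) = 1839.43 × 1.07344704 = 1974.5307
Value of long forward = (F − K)·e^(−rT) = (1974.5307 − 2059.35) · e^(−0.0761·9/12)
= -84.8193 × 0.94452323 = -80.11

-$80.11 per troy ounce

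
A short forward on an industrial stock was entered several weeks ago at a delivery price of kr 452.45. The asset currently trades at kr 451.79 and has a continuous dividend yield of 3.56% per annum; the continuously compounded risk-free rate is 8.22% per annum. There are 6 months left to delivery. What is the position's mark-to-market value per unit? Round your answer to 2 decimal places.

-kr 9.59

Current fair forward for the remaining 6 months: F = S·e^((r − q)·T), (r − q) = 0.0822 − 0.0356 = 0.0466
F = 451.79 · e^(0.0466 × 6/12) = 451.79 × 1.023574 = 462.4405
Value of long forward = (F − K)·e^(−rT) = (462.4405 − 452.45) · e^(−0.0822·6/12)
= 9.9905 × 0.959733 = 9.59
Short position value = −(long value) = -kr 9.59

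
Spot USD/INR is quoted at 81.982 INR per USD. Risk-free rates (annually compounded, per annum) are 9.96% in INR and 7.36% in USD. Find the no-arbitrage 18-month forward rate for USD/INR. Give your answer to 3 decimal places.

84.978

By covered interest parity, F = S · (1+r_INR)^T / (1+r_USD)^T
= 81.982 × 1.153061 / 1.112407 = 81.982 × 1.036546
F = 84.978 INR per USD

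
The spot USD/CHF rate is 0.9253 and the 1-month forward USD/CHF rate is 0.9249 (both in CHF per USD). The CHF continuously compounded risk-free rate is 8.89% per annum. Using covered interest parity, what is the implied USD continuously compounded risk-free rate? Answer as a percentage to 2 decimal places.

9.41%

F = S·e^((r_CHF − r_USD)T) ⇒ r_USD = r_CHF − ln(F/S)/T
ln(0.9249/0.9253) = -0.000432; /(1/12) = -0.005184
r_USD = 0.0889 + 0.005184 = 0.094084
r_USD = 9.41%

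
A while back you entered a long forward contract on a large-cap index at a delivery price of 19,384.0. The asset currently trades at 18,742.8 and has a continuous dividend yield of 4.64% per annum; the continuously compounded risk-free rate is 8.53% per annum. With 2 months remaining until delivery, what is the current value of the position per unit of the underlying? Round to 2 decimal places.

-511.96

Current fair forward for the remaining 2 months: F = S·e^((r − q)·T), (r − q) = 0.0853 − 0.0464 = 0.0389
F = 18742.8 · e^(0.0389 × 2/12) = 18742.8 × 1.00650440 = 18864.7107
Value of long forward = (F − K)·e^(−rT) = (18864.7107 − 19384.0) · e^(−0.0853·2/12)
= -519.2893 × 0.98588391 = -511.96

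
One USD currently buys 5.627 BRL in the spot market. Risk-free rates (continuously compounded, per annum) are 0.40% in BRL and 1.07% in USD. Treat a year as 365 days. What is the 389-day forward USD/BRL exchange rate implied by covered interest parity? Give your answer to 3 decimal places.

F = S·e^((r_BRL − r_USD)T) = 5.627 · e^((0.0040 − 0.0107) × 389/365)
= 5.627 · e^-0.007141 = 5.627 × 0.992884
F = 5.587 BRL per USD

5.587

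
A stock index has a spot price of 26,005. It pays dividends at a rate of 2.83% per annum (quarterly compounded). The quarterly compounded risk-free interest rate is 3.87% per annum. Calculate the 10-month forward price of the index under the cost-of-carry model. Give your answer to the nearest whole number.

F = S · (1+r/4)^(4T) / (1+q/4)^(4T)
= 26005 × 1.032616 / 1.023779 = 26005 × 1.008632
F = 26,229

26,229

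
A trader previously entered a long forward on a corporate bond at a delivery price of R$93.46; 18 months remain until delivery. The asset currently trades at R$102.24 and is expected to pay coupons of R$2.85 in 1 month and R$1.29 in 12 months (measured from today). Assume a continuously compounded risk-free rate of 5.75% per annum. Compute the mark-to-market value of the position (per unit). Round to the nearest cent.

PV(remaining coupons) I = 2.85·e^(−0.0575·1/12) + 1.29·e^(−0.0575·12/12) = 4.0543
Current forward F = (S − I)·e^(rT) = (102.24 − 4.0543)·e^(0.0575·18/12) = 98.1857 × 1.090079 = 107.0302
Value (long) = (F − K)·e^(−rT) = (107.0302 − 93.46) × 0.917365 = 12.4488
Value = R$12.45

R$12.45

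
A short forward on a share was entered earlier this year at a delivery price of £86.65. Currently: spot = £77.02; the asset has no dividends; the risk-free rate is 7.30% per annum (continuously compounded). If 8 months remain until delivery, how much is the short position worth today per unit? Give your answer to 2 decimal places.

£5.51

Current fair forward for the remaining 8 months: F = S·e^(r·T), r = 0.0730
F = 77.02 · e^(0.0730 × 8/12) = 77.02 × 1.049870 = 80.8610
Value of long forward = (F − K)·e^(−rT) = (80.8610 − 86.65) · e^(−0.0730·8/12)
= -5.7890 × 0.952499 = -5.51
Short position value = −(long value) = £5.51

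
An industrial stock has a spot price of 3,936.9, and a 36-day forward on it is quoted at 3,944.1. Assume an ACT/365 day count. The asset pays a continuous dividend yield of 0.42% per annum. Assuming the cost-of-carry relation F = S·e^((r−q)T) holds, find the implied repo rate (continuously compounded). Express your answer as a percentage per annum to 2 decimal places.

2.27%

From F = S·e^((r−q)T): (r − q) = ln(F/S)/T
ln(3944.1/3936.9) = ln(1.001829) = 0.001827
(r − q) = 0.001827 / (36/365) = 0.018524
r = ln(F/S)/T + q = 0.018524 + 0.0042 = 0.022724
r = 2.27%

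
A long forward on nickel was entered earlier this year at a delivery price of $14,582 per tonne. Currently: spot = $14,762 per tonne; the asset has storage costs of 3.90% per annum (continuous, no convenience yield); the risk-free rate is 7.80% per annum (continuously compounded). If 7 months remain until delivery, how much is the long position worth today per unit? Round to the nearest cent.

Current fair forward for the remaining 7 months: F = S·e^((r + u)·T), (r + u) = 0.0780 + 0.0390 = 0.1170
F = 14762 · e^(0.1170 × 7/12) = 14762 × 1.07063293 = 15804.6833
Value of long forward = (F − K)·e^(−rT) = (15804.6833 − 14582) · e^(−0.0780·7/12)
= 1222.6833 × 0.95551960 = 1168.30

$1168.30 per tonne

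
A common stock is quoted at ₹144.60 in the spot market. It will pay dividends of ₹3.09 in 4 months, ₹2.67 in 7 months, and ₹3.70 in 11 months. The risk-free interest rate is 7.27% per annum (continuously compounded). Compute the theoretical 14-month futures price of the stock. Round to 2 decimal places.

PV(dividends) I = 3.09·e^(−0.0727·4/12) + 2.67·e^(−0.0727·7/12) + 3.70·e^(−0.0727·11/12)
I = 3.0160 + 2.5591 + 3.4615 = 9.0366
F = (S − I)·e^(rT) = (144.60 − 9.0366) · e^(0.0727·14/12)
= 135.5634 · e^0.084817 = 135.5634 × 1.088518 = ₹147.56

₹147.56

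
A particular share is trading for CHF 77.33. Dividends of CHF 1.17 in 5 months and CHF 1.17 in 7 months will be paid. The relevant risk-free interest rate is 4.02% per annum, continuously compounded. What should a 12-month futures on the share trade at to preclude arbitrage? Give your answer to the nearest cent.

CHF 78.11

PV(dividends) I = 1.17·e^(−0.0402·5/12) + 1.17·e^(−0.0402·7/12)
I = 1.1506 + 1.1429 = 2.2935
F = (S − I)·e^(rT) = (77.33 − 2.2935) · e^(0.0402·12/12)
= 75.0365 · e^0.040200 = 75.0365 × 1.041019 = CHF 78.11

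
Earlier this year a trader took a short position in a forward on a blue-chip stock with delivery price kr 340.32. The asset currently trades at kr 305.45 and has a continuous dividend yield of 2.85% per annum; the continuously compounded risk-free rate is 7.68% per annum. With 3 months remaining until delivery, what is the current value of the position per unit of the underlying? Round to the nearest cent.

Current fair forward for the remaining 3 months: F = S·e^((r − q)·T), (r − q) = 0.0768 − 0.0285 = 0.0483
F = 305.45 · e^(0.0483 × 3/12) = 305.45 × 1.012148 = 309.1606
Value of long forward = (F − K)·e^(−rT) = (309.1606 − 340.32) · e^(−0.0768·3/12)
= -31.1594 × 0.980983 = -30.57
Short position value = −(long value) = kr 30.57

kr 30.57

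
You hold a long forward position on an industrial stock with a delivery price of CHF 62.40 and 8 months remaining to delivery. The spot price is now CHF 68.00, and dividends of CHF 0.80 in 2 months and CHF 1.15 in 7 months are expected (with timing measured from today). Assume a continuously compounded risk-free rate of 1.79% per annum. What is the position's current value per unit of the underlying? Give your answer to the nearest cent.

CHF 4.40

PV(remaining dividends) I = 0.80·e^(−0.0179·2/12) + 1.15·e^(−0.0179·7/12) = 1.9357
Current forward F = (S − I)·e^(rT) = (68.00 − 1.9357)·e^(0.0179·8/12) = 66.0643 × 1.012005 = 66.8574
Value (long) = (F − K)·e^(−rT) = (66.8574 − 62.40) × 0.988138 = 4.4045
Value = CHF 4.40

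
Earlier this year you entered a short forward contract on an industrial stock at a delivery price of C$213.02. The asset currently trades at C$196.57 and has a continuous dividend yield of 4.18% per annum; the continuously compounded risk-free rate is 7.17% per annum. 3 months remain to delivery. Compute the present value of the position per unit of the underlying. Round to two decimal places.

C$14.71

Current fair forward for the remaining 3 months: F = S·e^((r − q)·T), (r − q) = 0.0717 − 0.0418 = 0.0299
F = 196.57 · e^(0.0299 × 3/12) = 196.57 × 1.007503 = 198.0449
Value of long forward = (F − K)·e^(−rT) = (198.0449 − 213.02) · e^(−0.0717·3/12)
= -14.9751 × 0.982235 = -14.71
Short position value = −(long value) = C$14.71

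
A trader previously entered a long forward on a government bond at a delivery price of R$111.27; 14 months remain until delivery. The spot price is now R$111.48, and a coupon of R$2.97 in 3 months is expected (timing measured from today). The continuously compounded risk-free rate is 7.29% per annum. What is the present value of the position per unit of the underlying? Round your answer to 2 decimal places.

R$6.37

PV(remaining coupons) I = 2.97·e^(−0.0729·3/12) = 2.9164
Current forward F = (S − I)·e^(rT) = (111.48 − 2.9164)·e^(0.0729·14/12) = 108.5636 × 1.088772 = 118.2010
Value (long) = (F − K)·e^(−rT) = (118.2010 − 111.27) × 0.918466 = 6.3659
Value = R$6.37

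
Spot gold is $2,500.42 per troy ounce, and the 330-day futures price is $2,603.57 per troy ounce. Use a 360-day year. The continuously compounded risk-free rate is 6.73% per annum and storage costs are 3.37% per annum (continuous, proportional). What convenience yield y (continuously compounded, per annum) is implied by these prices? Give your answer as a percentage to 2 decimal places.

5.69%

F = S·e^((r+u−y)T) ⇒ (r+u−y) = ln(F/S)/T
ln(2603.57/2500.42) = 0.040425; /T ⇒ 0.044100
y = r + u − ln(F/S)/T = 0.0673 + 0.0337 − 0.044100 = 0.056900
y = 5.69%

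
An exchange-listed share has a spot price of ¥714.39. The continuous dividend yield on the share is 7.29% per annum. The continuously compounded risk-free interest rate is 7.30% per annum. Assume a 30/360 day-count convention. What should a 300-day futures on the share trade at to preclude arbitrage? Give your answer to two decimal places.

F = S·e^((r − q)T) = 714.39 · e^((0.0730 − 0.0729) × 300/360)
= 714.39 · e^0.000083 = 714.39 × 1.000083
F = ¥714.45

¥714.45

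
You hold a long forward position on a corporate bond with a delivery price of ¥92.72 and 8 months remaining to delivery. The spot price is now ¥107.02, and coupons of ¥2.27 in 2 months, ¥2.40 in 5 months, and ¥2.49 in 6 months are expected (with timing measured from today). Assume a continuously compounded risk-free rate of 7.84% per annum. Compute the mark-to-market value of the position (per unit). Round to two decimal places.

PV(remaining coupons) I = 2.27·e^(−0.0784·2/12) + 2.40·e^(−0.0784·5/12) + 2.49·e^(−0.0784·6/12) = 6.9577
Current forward F = (S − I)·e^(rT) = (107.02 − 6.9577)·e^(0.0784·8/12) = 100.0623 × 1.053657 = 105.4313
Value (long) = (F − K)·e^(−rT) = (105.4313 − 92.72) × 0.949076 = 12.0640
Value = ¥12.06

¥12.06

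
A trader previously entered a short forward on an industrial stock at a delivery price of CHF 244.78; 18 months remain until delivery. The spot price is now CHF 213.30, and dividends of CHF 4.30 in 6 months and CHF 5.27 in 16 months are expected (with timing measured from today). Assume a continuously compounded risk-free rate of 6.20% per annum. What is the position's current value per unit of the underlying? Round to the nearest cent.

CHF 18.76

PV(remaining dividends) I = 4.30·e^(−0.0620·6/12) + 5.27·e^(−0.0620·16/12) = 9.0206
Current forward F = (S − I)·e^(rT) = (213.30 − 9.0206)·e^(0.0620·18/12) = 204.2794 × 1.097462 = 224.1889
Value (long) = (F − K)·e^(−rT) = (224.1889 − 244.78) × 0.911194 = -18.7625
Short position value = −(long value) = CHF 18.76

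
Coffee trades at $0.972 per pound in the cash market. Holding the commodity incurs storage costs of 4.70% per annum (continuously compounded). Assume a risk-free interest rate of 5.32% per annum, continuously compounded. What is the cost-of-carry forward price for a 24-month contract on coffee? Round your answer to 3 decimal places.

$1.188 per pound

Net carry = r + u − y = 0.0532 + 0.0470 − 0.0000 = 0.1002
F = S·e^((r+u−y)T) = 0.972 · e^(0.1002 × 24/12) = 0.972 · e^0.200400
= 0.972 × 1.221891 = $1.188 per pound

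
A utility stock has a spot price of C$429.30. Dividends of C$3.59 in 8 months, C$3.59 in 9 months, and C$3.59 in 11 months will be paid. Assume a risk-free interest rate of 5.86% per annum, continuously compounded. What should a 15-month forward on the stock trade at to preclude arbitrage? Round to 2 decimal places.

PV(dividends) I = 3.59·e^(−0.0586·8/12) + 3.59·e^(−0.0586·9/12) + 3.59·e^(−0.0586·11/12)
I = 3.4525 + 3.4356 + 3.4022 = 10.2903
F = (S − I)·e^(rT) = (429.30 − 10.2903) · e^(0.0586·15/12)
= 419.0097 · e^0.073250 = 419.0097 × 1.076000 = C$450.85

C$450.85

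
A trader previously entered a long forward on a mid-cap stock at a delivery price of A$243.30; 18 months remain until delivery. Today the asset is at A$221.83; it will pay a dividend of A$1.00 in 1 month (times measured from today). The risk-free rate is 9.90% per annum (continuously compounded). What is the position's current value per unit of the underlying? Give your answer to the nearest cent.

A$11.11

PV(remaining dividends) I = 1.00·e^(−0.0990·1/12) = 0.9918
Current forward F = (S − I)·e^(rT) = (221.83 − 0.9918)·e^(0.0990·18/12) = 220.8382 × 1.160093 = 256.1928
Value (long) = (F − K)·e^(−rT) = (256.1928 − 243.30) × 0.862000 = 11.1136
Value = A$11.11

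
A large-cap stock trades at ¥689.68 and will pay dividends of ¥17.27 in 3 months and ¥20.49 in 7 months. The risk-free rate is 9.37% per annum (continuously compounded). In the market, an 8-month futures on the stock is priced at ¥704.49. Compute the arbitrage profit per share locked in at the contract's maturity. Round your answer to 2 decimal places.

¥8.96 per share

PV(dividends) I = 17.27·e^(−0.0937·3/12) + 20.49·e^(−0.0937·7/12) = 36.2703
Fair futures F* = (S − I)·e^(rT) = (689.68 − 36.2703)·e^0.062467 = 653.4097 × 1.064459 = 695.5278
Market ¥704.49 > fair 695.5278: forward overpriced → cash-and-carry (borrow at r, buy the stock and collect the dividends, short the forward).
Profit at T = |F_mkt − F*| = |704.49 − 695.5278| = ¥8.96 per share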